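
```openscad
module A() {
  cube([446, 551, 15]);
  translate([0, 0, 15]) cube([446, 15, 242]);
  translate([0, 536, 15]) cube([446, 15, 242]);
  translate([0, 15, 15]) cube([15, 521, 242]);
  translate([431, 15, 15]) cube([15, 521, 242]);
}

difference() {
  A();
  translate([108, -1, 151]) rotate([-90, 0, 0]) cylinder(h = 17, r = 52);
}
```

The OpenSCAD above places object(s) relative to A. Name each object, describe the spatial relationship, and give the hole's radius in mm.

The subtracted cylinder has r = 52 mm.

A is an open box. The open box has a circular hole through its front wall. The hole's radius is 52 mm.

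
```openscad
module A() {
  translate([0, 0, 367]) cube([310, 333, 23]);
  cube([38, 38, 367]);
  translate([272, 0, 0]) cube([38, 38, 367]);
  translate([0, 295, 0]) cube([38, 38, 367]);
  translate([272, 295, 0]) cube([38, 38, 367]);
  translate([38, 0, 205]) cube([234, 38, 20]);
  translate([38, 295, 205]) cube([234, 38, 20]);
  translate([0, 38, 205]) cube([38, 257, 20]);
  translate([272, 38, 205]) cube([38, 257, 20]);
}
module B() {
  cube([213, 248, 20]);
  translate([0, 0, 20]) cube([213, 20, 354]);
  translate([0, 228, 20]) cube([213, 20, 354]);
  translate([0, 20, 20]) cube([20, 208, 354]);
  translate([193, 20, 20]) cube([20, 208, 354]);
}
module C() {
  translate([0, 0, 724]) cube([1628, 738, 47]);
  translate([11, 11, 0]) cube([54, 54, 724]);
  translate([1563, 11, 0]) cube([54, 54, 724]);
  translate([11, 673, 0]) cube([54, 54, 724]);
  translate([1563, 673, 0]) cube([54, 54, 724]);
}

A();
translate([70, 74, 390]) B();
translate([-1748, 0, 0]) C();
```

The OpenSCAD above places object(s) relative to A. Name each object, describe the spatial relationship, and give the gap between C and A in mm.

A is a stool. B is an open box. C is a table. The open box is on top of the stool. The table is on the floor beside the stool on its −x side. The gap between the table and the stool is 120 mm.

The table's nearest face is 120 mm from the stool's −x face.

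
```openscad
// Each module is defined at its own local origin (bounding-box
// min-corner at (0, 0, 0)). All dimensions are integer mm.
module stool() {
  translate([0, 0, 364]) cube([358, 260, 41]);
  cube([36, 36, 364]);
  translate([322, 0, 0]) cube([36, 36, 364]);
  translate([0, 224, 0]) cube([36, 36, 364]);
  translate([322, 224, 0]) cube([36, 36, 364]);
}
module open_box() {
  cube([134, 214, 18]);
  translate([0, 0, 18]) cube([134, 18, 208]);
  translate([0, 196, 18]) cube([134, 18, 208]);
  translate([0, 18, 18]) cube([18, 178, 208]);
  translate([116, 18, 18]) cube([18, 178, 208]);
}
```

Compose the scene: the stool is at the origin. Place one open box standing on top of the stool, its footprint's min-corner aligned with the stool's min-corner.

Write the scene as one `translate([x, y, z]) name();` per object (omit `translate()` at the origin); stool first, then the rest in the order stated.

stool();
translate([0, 0, 405]) open_box();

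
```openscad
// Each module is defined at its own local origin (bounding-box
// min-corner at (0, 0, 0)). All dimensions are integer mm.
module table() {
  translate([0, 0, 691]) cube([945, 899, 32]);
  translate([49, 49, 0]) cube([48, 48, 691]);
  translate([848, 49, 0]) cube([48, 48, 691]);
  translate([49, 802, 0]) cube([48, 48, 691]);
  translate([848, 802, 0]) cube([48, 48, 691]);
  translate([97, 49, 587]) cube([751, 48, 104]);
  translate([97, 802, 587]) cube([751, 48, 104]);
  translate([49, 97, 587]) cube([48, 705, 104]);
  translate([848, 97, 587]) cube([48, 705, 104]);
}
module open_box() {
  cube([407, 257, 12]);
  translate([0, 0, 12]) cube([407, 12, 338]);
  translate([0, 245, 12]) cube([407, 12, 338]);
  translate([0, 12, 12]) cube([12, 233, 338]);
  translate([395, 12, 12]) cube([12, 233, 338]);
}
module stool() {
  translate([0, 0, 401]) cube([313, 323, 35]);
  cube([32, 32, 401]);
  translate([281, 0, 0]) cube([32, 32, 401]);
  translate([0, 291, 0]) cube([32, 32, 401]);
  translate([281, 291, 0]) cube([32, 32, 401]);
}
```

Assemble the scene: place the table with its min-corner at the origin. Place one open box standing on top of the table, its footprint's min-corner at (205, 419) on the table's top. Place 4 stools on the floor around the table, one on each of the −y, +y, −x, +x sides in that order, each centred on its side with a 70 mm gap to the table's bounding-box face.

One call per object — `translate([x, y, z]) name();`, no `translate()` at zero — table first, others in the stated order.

table();
translate([205, 419, 723]) open_box();
translate([316, -393, 0]) stool();
translate([316, 969, 0]) stool();
translate([-383, 288, 0]) stool();
translate([1015, 288, 0]) stool();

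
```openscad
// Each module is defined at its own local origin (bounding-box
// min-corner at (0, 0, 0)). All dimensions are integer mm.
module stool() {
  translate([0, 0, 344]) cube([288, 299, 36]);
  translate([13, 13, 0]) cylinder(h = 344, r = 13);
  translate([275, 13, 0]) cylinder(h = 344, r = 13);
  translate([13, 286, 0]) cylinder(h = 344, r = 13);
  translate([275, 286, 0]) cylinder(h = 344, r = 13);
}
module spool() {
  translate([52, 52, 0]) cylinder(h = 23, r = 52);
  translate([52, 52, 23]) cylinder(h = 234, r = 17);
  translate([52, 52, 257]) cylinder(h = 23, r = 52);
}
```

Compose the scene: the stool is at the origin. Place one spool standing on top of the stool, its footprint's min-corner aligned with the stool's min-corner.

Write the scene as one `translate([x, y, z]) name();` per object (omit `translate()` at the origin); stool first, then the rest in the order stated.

stool();
translate([0, 0, 380]) spool();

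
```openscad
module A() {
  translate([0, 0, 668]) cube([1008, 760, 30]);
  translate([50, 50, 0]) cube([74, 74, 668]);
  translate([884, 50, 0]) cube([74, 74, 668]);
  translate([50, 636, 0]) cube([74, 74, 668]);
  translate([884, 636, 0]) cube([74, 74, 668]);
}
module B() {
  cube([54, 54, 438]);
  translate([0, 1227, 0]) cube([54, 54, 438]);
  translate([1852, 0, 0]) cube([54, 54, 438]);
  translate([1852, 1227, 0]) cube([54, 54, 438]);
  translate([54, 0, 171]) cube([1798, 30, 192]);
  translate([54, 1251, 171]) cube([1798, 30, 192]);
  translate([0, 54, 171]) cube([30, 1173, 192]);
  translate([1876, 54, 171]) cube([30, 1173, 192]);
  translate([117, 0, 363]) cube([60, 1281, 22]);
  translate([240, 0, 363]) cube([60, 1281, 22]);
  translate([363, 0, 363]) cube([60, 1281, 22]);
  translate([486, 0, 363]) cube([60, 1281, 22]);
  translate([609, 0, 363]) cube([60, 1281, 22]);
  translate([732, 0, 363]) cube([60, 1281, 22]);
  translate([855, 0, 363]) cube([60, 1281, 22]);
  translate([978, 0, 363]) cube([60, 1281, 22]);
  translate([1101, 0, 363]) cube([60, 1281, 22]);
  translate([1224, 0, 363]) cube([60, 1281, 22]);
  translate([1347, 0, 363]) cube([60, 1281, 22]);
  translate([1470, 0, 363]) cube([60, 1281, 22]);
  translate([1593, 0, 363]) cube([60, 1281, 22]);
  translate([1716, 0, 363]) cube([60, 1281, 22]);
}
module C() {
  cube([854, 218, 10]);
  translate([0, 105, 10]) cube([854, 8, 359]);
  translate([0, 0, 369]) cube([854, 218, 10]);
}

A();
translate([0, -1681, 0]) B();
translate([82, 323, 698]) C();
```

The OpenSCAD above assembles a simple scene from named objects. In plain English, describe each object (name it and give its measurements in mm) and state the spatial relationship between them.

A is a table: top 1008 mm (x) × 760 mm (y), 30 mm thick, upper face at z = 698 mm, on four 74×74 mm square legs, each inset 50 mm from the nearest pair of top edges, running from z = 0 to the bottom of the top.

B is a bed frame 1906 mm long (x) by 1281 mm wide (y). Four 54×54 mm corner posts, 438 mm tall, at the corners of the footprint. Four rails of 30 mm thickness and 192 mm height run between adjacent posts with their undersides at z = 171 mm, their outer faces flush with the outside of the frame (the two x-running rails run between the posts' inner faces; the two y-running rails run between the posts' inner faces). 14 slats, each 60 mm wide (x) and 22 mm thick, lie across the top of the two x-running rails, running the full 1281 mm width of the frame in y; the slats are evenly spaced along x between the inner faces of the end posts with equal gaps (rounded down to the nearest mm) at the −x end and between each pair — any rounding remainder accumulates at the +x end.

C is an I-beam lying along x, 854 mm long. Overall section height 379 mm. Two flanges 218 mm wide (y) and 10 mm thick, one on the floor and one at the top; a web 8 mm thick runs between them, centred on the flange width.

The bed frame is on the floor beside the table on its −y side. The I-beam is on top of the table.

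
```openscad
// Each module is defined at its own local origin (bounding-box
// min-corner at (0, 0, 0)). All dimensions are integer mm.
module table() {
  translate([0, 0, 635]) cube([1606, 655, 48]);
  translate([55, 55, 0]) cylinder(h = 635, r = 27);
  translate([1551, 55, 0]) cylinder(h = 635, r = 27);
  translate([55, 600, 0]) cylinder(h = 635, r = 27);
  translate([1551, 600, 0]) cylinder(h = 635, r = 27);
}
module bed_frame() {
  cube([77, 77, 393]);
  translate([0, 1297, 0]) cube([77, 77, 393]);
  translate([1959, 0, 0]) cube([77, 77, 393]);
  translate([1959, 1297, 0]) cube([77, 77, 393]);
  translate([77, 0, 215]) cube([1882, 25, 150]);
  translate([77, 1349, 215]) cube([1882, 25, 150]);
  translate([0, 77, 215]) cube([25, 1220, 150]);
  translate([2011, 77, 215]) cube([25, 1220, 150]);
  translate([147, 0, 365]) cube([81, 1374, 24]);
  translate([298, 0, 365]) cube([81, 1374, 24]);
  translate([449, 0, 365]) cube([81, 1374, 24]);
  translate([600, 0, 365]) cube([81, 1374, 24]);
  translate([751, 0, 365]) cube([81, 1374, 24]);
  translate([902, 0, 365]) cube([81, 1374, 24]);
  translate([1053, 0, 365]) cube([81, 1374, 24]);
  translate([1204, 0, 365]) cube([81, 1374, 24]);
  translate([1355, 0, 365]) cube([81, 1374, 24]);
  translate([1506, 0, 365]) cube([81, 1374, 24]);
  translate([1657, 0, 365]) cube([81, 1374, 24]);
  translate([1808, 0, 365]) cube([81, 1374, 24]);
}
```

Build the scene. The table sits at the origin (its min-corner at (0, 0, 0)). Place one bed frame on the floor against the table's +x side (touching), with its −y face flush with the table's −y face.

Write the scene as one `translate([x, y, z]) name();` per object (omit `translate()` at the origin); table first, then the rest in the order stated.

table();
translate([1606, 0, 0]) bed_frame();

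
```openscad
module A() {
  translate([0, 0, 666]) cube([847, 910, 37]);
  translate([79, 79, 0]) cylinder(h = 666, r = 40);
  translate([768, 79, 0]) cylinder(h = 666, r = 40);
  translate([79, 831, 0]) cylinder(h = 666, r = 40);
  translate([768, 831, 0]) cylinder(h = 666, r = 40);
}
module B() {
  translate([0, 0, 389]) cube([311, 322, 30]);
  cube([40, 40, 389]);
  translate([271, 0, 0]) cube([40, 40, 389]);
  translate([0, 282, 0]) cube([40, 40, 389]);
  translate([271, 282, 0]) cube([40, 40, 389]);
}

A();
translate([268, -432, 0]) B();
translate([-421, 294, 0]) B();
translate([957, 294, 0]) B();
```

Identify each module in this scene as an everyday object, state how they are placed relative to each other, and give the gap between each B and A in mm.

Each stool's nearest face is 110 mm from the table's bounding box.

A is a table. B is a stool. Three stools sit around the table at the −y, −x, +x sides. The gap between each stool and the table is 110 mm.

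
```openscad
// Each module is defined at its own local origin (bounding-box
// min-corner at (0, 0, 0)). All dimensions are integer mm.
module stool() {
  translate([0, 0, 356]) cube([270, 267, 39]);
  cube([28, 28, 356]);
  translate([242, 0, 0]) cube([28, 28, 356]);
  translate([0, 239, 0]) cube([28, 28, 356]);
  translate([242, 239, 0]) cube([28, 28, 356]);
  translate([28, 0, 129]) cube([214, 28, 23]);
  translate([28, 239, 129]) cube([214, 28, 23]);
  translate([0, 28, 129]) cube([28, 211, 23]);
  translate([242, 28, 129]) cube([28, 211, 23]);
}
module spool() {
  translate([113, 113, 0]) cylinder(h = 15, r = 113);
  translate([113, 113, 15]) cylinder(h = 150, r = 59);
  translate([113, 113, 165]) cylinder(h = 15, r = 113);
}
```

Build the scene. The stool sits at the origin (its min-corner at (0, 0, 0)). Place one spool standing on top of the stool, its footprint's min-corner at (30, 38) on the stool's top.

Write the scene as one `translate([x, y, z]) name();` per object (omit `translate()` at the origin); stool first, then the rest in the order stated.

stool();
translate([30, 38, 395]) spool();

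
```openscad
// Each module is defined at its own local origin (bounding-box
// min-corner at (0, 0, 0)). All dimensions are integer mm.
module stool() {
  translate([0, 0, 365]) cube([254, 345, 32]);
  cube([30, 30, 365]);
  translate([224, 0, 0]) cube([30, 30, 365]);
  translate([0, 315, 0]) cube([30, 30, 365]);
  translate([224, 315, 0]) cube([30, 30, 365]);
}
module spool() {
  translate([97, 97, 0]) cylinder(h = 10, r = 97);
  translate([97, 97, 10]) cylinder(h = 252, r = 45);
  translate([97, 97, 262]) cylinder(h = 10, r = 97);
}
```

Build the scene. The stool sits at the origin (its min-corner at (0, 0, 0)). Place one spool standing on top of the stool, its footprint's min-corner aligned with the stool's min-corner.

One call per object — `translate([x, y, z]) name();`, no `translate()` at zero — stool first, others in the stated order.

stool();
translate([0, 0, 397]) spool();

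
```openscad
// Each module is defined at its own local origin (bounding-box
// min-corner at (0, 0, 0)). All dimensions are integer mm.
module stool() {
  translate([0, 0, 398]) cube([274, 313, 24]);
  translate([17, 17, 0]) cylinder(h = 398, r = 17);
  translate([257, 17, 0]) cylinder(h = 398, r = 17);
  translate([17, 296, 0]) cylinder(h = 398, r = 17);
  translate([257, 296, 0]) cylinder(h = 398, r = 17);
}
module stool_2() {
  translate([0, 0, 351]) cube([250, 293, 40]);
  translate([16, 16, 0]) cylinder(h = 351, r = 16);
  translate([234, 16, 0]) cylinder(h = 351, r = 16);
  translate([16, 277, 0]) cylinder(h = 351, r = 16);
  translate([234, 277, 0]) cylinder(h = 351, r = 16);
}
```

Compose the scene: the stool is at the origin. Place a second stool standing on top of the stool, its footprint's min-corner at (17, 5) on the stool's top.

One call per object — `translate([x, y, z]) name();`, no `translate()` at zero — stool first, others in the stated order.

stool();
translate([17, 5, 422]) stool_2();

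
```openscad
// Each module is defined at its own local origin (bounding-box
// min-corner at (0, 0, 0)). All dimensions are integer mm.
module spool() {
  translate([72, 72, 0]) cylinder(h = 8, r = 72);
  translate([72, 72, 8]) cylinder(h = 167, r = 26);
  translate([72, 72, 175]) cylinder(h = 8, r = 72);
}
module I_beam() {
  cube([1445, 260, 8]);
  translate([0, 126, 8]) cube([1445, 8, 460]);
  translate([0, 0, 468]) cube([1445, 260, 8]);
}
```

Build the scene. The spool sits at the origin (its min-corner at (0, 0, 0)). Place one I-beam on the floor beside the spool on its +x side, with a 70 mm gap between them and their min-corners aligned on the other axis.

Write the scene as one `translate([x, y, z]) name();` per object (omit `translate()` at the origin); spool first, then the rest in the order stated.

spool();
translate([214, 0, 0]) I_beam();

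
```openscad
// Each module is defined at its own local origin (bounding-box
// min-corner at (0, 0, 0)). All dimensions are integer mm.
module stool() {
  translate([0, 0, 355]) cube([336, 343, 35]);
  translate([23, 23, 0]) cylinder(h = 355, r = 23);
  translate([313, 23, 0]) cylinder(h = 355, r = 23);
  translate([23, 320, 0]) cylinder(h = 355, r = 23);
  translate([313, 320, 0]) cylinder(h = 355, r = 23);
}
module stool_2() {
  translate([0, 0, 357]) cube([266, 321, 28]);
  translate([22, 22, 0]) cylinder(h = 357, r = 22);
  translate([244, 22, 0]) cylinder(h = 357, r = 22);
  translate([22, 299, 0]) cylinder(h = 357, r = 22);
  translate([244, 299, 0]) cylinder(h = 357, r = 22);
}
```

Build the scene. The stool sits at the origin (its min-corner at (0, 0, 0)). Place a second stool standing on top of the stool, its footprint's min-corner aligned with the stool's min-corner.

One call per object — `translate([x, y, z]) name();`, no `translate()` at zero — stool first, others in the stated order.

stool();
translate([0, 0, 390]) stool_2();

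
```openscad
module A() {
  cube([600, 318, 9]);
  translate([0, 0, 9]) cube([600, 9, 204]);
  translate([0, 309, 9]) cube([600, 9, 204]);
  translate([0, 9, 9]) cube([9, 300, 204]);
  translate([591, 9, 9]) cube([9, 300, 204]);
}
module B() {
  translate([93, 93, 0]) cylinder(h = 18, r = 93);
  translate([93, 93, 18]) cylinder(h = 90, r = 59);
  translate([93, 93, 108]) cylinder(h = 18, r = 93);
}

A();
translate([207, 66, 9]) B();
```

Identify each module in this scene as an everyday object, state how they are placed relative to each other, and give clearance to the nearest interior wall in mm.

Clearances: x = 198, y = 57; minimum 57 mm.

A is an open box. B is a spool. The spool sits inside the open box, centred. The clearance to the nearest interior wall is 57 mm.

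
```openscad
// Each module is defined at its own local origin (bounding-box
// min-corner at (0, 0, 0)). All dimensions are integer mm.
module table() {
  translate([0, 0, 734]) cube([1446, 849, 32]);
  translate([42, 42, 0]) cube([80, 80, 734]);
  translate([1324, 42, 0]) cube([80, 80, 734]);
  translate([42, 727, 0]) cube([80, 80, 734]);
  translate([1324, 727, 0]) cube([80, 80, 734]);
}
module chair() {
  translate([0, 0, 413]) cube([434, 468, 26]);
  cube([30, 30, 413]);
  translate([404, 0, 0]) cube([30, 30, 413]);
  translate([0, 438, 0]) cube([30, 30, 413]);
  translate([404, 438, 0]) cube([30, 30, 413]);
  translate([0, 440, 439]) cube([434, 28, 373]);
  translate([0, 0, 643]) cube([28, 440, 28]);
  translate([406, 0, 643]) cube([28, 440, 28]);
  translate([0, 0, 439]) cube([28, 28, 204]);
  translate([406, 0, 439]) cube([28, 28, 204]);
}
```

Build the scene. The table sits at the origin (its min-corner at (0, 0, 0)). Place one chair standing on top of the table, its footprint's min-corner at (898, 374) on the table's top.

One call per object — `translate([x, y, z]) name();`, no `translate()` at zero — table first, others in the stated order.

table();
translate([898, 374, 766]) chair();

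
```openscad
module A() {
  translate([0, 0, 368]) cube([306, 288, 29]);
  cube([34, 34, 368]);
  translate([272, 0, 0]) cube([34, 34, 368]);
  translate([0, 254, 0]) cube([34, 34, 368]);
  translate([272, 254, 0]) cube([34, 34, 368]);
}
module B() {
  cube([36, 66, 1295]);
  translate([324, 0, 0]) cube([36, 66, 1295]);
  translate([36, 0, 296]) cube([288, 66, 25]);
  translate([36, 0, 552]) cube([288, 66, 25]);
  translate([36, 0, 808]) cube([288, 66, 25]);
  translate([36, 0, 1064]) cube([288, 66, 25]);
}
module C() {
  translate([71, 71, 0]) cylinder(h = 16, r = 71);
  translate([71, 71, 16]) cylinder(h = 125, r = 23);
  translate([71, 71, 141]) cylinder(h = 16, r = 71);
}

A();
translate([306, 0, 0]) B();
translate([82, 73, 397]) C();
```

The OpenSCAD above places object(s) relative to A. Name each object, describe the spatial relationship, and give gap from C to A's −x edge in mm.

A is a stool. B is a ladder. C is a spool. The ladder is against the stool's +x side, with their −y faces flush. The spool is on top of the stool, centred. The gap from the spool to the stool's −x edge is 82 mm.

The spool's min-x is at 82; the stool's min-x is 0; gap = 82 mm.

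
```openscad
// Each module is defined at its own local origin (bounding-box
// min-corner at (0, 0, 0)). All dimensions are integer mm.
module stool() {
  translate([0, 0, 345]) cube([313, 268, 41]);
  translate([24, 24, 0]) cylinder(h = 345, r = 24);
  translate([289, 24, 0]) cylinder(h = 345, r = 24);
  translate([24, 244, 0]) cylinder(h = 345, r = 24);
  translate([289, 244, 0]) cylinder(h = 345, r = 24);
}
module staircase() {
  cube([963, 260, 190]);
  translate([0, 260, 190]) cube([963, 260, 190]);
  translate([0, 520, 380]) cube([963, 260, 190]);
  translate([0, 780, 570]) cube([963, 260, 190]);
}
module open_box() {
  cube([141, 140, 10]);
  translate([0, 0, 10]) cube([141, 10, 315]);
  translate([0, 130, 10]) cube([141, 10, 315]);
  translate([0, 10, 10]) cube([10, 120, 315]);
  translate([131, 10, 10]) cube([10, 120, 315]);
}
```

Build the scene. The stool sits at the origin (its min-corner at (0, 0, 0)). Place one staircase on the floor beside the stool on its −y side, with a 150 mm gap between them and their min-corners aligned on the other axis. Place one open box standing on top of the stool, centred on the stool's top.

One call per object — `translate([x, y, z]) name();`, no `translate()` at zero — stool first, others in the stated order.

stool();
translate([0, -1190, 0]) staircase();
translate([86, 64, 386]) open_box();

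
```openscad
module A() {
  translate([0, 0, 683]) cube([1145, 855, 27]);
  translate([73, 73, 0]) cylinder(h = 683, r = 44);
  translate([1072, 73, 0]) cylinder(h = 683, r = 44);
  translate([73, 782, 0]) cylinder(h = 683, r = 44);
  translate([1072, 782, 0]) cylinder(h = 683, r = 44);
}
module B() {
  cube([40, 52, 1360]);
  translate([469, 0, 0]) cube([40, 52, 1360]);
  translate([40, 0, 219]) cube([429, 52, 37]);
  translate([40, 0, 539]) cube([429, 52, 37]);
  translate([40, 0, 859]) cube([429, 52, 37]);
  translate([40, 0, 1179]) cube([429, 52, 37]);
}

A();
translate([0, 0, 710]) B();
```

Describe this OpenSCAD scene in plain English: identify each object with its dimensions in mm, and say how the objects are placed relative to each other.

A is a table: top 1145 mm (x) × 855 mm (y), 27 mm thick, upper face at z = 710 mm, on four round legs of 88 mm diameter, each leg's bounding box inset 29 mm from the nearest pair of top edges, running from z = 0 to the bottom of the top.

B is a wooden ladder with two side rails of 40×52 mm section and 1360 mm height, set 509 mm apart overall. Between them run 4 rectangular rungs (52 mm deep, 37 mm thick), front faces flush with the rails' −y face. The bottom of the first rung is 219 mm above the floor and each subsequent rung is 320 mm higher than the one below.

The ladder is on top of the table.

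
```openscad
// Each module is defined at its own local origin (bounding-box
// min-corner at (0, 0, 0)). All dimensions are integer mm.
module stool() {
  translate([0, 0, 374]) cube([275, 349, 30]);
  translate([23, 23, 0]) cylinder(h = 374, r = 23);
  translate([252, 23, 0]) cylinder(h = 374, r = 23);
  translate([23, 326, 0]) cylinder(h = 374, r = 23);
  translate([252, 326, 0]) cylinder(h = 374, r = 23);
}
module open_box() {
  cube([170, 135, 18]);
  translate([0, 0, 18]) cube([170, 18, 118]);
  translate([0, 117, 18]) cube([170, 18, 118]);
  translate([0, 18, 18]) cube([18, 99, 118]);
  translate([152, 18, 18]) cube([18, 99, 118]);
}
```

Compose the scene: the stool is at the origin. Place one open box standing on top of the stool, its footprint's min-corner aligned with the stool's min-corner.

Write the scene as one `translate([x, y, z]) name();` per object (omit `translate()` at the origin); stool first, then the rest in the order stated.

stool();
translate([0, 0, 404]) open_box();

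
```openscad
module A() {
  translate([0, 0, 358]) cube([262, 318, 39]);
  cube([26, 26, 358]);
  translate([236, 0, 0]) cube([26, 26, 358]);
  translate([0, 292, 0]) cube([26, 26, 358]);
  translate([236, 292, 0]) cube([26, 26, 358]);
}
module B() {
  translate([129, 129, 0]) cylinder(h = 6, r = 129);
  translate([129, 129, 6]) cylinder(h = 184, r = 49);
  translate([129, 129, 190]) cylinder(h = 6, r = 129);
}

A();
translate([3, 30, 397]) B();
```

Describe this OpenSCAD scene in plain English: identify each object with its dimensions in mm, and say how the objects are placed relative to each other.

A is a four-legged stool. The seat is a 262×318×39 mm slab whose top surface is at z = 397 mm; four square legs, each 26×26 mm in cross-section, run from the floor (z = 0) to the underside of the seat, each flush with a corner of the seat.

B is a spool: two coaxial disc flanges of radius 129 mm and thickness 6 mm, joined by a core cylinder of radius 49 mm and height 184 mm. The lower flange rests on z = 0 and the three cylinders share a vertical axis.

The spool is on top of the stool.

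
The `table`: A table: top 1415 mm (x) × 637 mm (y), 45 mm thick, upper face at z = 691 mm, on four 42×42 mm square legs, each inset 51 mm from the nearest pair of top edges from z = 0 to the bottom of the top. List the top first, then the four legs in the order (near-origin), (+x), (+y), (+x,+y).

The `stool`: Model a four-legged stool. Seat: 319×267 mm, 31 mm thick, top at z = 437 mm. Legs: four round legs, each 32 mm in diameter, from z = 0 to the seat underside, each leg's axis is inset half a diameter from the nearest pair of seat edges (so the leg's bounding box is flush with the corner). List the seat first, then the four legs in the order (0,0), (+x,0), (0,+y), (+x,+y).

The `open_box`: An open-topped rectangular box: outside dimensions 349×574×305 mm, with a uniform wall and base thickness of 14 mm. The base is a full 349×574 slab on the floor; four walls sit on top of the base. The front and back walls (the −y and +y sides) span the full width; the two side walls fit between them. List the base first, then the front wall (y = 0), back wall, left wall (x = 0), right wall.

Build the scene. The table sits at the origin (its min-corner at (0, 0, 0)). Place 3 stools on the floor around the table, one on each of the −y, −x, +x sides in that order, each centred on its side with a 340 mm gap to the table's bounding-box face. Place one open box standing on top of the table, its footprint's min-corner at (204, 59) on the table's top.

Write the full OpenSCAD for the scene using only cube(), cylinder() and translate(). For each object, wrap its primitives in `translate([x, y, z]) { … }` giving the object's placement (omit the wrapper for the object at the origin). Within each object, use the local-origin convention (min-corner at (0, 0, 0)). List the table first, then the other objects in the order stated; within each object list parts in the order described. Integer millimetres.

translate([0, 0, 646]) cube([1415, 637, 45]);
translate([51, 51, 0]) cube([42, 42, 646]);
translate([1322, 51, 0]) cube([42, 42, 646]);
translate([51, 544, 0]) cube([42, 42, 646]);
translate([1322, 544, 0]) cube([42, 42, 646]);
translate([548, -607, 0]) {
  translate([0, 0, 406]) cube([319, 267, 31]);
  translate([16, 16, 0]) cylinder(h = 406, r = 16);
  translate([303, 16, 0]) cylinder(h = 406, r = 16);
  translate([16, 251, 0]) cylinder(h = 406, r = 16);
  translate([303, 251, 0]) cylinder(h = 406, r = 16);
}
translate([-659, 185, 0]) {
  translate([0, 0, 406]) cube([319, 267, 31]);
  translate([16, 16, 0]) cylinder(h = 406, r = 16);
  translate([303, 16, 0]) cylinder(h = 406, r = 16);
  translate([16, 251, 0]) cylinder(h = 406, r = 16);
  translate([303, 251, 0]) cylinder(h = 406, r = 16);
}
translate([1755, 185, 0]) {
  translate([0, 0, 406]) cube([319, 267, 31]);
  translate([16, 16, 0]) cylinder(h = 406, r = 16);
  translate([303, 16, 0]) cylinder(h = 406, r = 16);
  translate([16, 251, 0]) cylinder(h = 406, r = 16);
  translate([303, 251, 0]) cylinder(h = 406, r = 16);
}
translate([204, 59, 691]) {
  cube([349, 574, 14]);
  translate([0, 0, 14]) cube([349, 14, 291]);
  translate([0, 560, 14]) cube([349, 14, 291]);
  translate([0, 14, 14]) cube([14, 546, 291]);
  translate([335, 14, 14]) cube([14, 546, 291]);
}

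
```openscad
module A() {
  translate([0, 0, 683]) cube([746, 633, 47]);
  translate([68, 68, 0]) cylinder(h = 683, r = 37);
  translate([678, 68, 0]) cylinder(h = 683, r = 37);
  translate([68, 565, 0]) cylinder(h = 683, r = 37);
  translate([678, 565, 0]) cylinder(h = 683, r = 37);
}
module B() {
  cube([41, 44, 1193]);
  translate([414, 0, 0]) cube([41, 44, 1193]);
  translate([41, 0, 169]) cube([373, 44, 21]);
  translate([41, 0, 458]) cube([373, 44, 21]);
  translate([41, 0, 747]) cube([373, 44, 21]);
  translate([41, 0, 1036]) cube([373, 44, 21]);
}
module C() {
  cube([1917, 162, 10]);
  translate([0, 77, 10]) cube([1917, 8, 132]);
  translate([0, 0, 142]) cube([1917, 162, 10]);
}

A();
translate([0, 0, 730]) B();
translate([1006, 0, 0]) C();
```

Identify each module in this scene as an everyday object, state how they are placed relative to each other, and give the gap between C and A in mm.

A is a table. B is a ladder. C is an I-beam. The ladder is on top of the table. The I-beam is on the floor beside the table on its +x side. The gap between the I-beam and the table is 260 mm.

The I-beam's nearest face is 260 mm from the table's +x face.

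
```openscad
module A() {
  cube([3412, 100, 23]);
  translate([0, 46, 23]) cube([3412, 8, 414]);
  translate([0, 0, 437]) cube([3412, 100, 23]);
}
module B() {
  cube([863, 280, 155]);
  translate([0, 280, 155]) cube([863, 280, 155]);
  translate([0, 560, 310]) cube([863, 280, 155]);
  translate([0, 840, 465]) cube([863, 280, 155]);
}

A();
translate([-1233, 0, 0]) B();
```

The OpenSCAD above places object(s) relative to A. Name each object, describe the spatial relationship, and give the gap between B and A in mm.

The staircase's nearest face is 370 mm from the I-beam's −x face.

A is an I-beam. B is a staircase. The staircase is on the floor beside the I-beam on its −x side. The gap between the staircase and the I-beam is 370 mm.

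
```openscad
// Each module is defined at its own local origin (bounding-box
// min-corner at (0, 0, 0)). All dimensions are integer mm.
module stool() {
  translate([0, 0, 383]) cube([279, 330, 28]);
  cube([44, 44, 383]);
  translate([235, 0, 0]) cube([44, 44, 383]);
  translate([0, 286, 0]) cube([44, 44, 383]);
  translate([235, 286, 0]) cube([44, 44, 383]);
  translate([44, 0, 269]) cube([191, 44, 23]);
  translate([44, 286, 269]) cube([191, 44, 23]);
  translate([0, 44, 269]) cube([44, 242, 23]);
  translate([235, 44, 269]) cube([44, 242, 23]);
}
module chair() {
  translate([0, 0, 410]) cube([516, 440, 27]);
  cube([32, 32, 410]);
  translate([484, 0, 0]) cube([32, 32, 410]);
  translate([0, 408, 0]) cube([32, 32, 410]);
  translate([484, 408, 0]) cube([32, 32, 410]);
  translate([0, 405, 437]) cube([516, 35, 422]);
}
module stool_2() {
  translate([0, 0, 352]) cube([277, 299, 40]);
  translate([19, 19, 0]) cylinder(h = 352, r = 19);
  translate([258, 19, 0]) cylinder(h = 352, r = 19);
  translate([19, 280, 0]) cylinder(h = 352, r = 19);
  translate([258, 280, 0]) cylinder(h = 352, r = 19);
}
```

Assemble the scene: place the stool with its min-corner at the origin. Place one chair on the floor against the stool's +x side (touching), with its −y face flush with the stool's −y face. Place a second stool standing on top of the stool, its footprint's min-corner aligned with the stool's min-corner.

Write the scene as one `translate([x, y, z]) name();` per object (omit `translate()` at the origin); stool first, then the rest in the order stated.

stool();
translate([279, 0, 0]) chair();
translate([0, 0, 411]) stool_2();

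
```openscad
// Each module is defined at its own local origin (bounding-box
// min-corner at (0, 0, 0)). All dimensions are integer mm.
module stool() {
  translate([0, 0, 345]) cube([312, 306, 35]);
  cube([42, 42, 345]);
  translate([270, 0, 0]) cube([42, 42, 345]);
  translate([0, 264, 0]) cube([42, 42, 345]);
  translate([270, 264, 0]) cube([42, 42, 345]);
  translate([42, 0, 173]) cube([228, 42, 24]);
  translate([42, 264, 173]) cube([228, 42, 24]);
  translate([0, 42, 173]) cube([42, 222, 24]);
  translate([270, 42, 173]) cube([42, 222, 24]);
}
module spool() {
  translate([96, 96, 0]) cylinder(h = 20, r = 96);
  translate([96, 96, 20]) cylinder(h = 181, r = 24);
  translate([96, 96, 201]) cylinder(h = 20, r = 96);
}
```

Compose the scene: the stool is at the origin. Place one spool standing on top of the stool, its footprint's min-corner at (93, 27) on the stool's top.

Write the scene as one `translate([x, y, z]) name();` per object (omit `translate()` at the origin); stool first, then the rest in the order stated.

stool();
translate([93, 27, 380]) spool();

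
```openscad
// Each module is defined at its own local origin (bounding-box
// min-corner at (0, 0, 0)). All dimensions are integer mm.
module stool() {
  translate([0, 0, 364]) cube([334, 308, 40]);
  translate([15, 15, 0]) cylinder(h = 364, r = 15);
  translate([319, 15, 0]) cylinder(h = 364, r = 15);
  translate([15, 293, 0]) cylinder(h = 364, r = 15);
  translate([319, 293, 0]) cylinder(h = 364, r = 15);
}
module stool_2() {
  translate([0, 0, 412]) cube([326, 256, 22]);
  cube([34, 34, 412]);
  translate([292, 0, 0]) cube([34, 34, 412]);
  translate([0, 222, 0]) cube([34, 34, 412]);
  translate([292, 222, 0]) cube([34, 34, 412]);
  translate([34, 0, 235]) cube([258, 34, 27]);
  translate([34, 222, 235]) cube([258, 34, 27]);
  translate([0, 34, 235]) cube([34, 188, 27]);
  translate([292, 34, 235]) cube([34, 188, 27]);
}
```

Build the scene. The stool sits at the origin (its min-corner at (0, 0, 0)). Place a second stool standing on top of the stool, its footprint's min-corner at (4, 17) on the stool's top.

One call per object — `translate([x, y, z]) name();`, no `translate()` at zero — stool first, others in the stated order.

stool();
translate([4, 17, 404]) stool_2();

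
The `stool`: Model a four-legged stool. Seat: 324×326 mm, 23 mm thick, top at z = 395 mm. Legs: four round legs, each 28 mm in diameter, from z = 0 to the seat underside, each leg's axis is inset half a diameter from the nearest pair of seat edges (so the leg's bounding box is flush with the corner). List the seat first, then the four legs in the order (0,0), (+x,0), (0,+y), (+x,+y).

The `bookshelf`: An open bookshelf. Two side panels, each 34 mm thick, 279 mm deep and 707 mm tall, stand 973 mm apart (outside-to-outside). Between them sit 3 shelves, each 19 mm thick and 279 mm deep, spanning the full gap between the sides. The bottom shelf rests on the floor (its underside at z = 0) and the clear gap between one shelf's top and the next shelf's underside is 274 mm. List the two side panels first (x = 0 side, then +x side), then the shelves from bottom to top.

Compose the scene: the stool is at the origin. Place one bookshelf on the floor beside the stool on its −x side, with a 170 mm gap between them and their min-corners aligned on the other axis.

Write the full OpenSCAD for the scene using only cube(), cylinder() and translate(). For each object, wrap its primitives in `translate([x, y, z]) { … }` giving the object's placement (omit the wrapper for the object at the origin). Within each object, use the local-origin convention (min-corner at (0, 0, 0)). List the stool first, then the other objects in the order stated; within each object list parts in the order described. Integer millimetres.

translate([0, 0, 372]) cube([324, 326, 23]);
translate([14, 14, 0]) cylinder(h = 372, r = 14);
translate([310, 14, 0]) cylinder(h = 372, r = 14);
translate([14, 312, 0]) cylinder(h = 372, r = 14);
translate([310, 312, 0]) cylinder(h = 372, r = 14);
translate([-1143, 0, 0]) {
  cube([34, 279, 707]);
  translate([939, 0, 0]) cube([34, 279, 707]);
  translate([34, 0, 0]) cube([905, 279, 19]);
  translate([34, 0, 293]) cube([905, 279, 19]);
  translate([34, 0, 586]) cube([905, 279, 19]);
}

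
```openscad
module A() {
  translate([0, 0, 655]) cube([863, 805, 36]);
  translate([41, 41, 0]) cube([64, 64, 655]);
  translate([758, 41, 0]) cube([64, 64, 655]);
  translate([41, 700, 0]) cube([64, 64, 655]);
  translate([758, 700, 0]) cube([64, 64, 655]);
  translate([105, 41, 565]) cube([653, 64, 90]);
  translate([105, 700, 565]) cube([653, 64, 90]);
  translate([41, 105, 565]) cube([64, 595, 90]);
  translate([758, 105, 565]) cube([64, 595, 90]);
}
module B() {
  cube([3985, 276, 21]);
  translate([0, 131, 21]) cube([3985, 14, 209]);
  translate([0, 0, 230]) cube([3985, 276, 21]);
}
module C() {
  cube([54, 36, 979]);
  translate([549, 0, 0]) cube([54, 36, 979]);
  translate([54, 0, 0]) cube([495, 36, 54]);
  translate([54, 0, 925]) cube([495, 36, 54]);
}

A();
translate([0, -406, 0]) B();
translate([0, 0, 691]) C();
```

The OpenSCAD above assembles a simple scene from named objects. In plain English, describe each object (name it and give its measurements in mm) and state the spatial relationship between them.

A is a table with a 863×805 mm rectangular top, 36 mm thick, top surface at z = 691 mm, supported by four 64×64 mm square legs, each inset 41 mm from the nearest pair of top edges, running from the floor. Four apron rails, 64 mm thick and 90 mm tall, run between adjacent legs with their top edges flush with the underside of the top and their outer faces flush with the legs' outer faces.

B is an I-beam lying along x, 3985 mm long. Overall section height 251 mm. Two flanges 276 mm wide (y) and 21 mm thick, one on the floor and one at the top; a web 14 mm thick runs between them, centred on the flange width.

C is a picture frame with a 495×871 mm rectangular opening (x by z) and a uniform 54 mm border on every side. Frame depth is 36 mm along y. It is built from two vertical stiles running the full outside height and two horizontal rails spanning the gap between the stiles.

The I-beam is on the floor beside the table on its −y side. The picture frame is on top of the table.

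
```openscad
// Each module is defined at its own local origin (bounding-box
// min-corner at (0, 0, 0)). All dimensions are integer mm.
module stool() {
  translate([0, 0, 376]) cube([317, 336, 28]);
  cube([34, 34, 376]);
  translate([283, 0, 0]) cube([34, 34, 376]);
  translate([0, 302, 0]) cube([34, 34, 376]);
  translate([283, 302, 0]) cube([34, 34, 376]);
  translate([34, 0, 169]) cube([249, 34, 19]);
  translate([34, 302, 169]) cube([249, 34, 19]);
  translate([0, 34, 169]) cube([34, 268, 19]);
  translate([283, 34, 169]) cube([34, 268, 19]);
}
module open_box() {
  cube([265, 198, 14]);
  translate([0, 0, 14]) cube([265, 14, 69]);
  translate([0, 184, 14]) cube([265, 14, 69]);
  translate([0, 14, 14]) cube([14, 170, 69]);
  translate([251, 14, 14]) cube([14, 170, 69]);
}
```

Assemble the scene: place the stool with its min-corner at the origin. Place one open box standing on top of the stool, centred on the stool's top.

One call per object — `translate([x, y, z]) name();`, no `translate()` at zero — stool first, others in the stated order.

stool();
translate([26, 69, 404]) open_box();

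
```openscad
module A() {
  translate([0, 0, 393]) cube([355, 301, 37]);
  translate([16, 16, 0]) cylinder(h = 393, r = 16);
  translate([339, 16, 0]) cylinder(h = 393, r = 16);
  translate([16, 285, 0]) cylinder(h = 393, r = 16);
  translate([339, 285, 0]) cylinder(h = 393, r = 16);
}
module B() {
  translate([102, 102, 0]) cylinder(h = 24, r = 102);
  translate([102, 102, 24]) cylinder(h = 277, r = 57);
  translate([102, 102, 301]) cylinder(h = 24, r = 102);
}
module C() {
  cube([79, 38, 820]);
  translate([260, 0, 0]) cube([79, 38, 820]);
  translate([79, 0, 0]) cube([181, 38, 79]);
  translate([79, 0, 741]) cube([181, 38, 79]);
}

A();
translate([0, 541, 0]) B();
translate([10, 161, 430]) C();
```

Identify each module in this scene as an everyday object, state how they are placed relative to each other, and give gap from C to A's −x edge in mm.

The picture frame's min-x is at 10; the stool's min-x is 0; gap = 10 mm.

A is a stool. B is a spool. C is a picture frame. The spool is on the floor beside the stool on its +y side. The picture frame is on top of the stool. The gap from the picture frame to the stool's −x edge is 10 mm.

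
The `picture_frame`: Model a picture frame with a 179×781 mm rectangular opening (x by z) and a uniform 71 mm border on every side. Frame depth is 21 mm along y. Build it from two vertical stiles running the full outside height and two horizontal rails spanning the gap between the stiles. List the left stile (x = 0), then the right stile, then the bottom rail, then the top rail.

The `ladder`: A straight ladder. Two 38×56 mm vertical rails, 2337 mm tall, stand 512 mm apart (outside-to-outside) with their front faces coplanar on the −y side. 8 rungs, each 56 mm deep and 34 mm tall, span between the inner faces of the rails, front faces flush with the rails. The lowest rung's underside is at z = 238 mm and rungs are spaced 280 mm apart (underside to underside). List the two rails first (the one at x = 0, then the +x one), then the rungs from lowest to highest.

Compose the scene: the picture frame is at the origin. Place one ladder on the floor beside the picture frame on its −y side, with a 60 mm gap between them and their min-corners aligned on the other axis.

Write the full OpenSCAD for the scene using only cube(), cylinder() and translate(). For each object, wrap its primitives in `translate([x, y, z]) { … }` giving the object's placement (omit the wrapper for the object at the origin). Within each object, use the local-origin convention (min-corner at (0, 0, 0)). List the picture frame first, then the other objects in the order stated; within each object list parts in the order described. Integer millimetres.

cube([71, 21, 923]);
translate([250, 0, 0]) cube([71, 21, 923]);
translate([71, 0, 0]) cube([179, 21, 71]);
translate([71, 0, 852]) cube([179, 21, 71]);
translate([0, -116, 0]) {
  cube([38, 56, 2337]);
  translate([474, 0, 0]) cube([38, 56, 2337]);
  translate([38, 0, 238]) cube([436, 56, 34]);
  translate([38, 0, 518]) cube([436, 56, 34]);
  translate([38, 0, 798]) cube([436, 56, 34]);
  translate([38, 0, 1078]) cube([436, 56, 34]);
  translate([38, 0, 1358]) cube([436, 56, 34]);
  translate([38, 0, 1638]) cube([436, 56, 34]);
  translate([38, 0, 1918]) cube([436, 56, 34]);
  translate([38, 0, 2198]) cube([436, 56, 34]);
}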